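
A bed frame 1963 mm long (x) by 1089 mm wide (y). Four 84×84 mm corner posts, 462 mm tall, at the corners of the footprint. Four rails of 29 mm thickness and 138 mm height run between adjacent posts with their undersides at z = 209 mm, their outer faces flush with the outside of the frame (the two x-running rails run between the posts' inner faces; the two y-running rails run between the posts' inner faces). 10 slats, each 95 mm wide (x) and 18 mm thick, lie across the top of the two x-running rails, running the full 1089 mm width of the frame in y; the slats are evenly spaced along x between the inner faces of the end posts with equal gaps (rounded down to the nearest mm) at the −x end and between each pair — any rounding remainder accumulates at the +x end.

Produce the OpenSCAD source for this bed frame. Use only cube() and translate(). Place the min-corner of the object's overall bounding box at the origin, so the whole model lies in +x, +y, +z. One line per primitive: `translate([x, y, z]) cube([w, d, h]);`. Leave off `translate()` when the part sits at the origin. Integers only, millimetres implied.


cube([84, 84, 462]);
translate([0, 1005, 0]) cube([84, 84, 462]);
translate([1879, 0, 0]) cube([84, 84, 462]);
translate([1879, 1005, 0]) cube([84, 84, 462]);
translate([84, 0, 209]) cube([1795, 29, 138]);
translate([84, 1060, 209]) cube([1795, 29, 138]);
translate([0, 84, 209]) cube([29, 921, 138]);
translate([1934, 84, 209]) cube([29, 921, 138]);
translate([160, 0, 347]) cube([95, 1089, 18]);
translate([331, 0, 347]) cube([95, 1089, 18]);
translate([502, 0, 347]) cube([95, 1089, 18]);
translate([673, 0, 347]) cube([95, 1089, 18]);
translate([844, 0, 347]) cube([95, 1089, 18]);
translate([1015, 0, 347]) cube([95, 1089, 18]);
translate([1186, 0, 347]) cube([95, 1089, 18]);
translate([1357, 0, 347]) cube([95, 1089, 18]);
translate([1528, 0, 347]) cube([95, 1089, 18]);
translate([1699, 0, 347]) cube([95, 1089, 18]);


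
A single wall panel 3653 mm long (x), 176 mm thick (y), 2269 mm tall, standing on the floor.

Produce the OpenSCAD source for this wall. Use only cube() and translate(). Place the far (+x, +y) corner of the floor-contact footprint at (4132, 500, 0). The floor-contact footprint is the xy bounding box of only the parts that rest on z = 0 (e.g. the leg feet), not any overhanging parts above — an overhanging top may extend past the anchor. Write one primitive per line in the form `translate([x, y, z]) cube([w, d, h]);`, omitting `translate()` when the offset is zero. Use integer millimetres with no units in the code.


translate([479, 324, 0]) cube([3653, 176, 2269]);


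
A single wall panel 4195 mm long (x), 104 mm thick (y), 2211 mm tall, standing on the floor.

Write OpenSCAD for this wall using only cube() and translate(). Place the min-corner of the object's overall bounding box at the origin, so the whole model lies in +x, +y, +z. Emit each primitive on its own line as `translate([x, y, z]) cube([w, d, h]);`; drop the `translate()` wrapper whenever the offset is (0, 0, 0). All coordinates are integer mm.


cube([4195, 104, 2211]);


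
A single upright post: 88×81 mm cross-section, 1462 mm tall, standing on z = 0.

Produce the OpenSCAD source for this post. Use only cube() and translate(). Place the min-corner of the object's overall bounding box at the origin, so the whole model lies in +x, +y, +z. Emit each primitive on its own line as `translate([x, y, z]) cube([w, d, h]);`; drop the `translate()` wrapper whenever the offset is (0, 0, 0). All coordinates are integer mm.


cube([88, 81, 1462]);


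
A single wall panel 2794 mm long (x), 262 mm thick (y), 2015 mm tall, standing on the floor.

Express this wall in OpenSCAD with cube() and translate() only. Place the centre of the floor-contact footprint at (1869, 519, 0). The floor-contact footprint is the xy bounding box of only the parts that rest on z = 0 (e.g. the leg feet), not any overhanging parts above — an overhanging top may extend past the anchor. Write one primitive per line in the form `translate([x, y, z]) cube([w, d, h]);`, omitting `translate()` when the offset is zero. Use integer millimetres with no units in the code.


translate([472, 388, 0]) cube([2794, 262, 2015]);


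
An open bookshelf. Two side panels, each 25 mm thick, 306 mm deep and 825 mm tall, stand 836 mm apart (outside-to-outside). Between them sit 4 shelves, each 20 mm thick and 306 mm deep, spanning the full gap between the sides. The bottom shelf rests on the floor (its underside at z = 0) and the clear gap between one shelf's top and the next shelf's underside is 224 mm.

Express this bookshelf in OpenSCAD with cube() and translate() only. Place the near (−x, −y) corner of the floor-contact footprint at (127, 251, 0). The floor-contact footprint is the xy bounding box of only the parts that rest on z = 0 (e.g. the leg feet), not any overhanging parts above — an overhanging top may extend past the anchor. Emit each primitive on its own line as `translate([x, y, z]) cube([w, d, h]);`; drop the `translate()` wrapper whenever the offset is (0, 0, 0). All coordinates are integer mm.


translate([127, 251, 0]) cube([25, 306, 825]);
translate([938, 251, 0]) cube([25, 306, 825]);
translate([152, 251, 0]) cube([786, 306, 20]);
translate([152, 251, 244]) cube([786, 306, 20]);
translate([152, 251, 488]) cube([786, 306, 20]);
translate([152, 251, 732]) cube([786, 306, 20]);


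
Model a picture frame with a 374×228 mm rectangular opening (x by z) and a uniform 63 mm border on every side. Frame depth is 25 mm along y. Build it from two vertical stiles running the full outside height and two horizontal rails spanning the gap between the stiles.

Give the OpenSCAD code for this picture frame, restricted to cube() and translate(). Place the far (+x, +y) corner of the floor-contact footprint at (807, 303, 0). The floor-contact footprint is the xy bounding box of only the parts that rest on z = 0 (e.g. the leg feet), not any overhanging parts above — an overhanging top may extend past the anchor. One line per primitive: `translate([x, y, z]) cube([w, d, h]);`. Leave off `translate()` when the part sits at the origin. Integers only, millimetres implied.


translate([307, 278, 0]) cube([63, 25, 354]);
translate([744, 278, 0]) cube([63, 25, 354]);
translate([370, 278, 0]) cube([374, 25, 63]);
translate([370, 278, 291]) cube([374, 25, 63]);


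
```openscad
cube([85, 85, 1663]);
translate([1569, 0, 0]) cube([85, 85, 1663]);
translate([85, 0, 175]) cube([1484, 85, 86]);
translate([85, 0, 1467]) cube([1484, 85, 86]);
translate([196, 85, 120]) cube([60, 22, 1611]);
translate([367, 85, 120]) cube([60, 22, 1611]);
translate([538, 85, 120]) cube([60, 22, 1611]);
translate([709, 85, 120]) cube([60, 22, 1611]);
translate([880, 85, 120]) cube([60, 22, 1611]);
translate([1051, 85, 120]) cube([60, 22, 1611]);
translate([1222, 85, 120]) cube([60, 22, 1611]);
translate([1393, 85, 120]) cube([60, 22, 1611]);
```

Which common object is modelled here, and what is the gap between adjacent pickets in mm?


A fence section. The picket gap is 111 mm.

Two posts, two rails, 8 pickets — a fence section. Span 1484 mm holds 8 pickets of 60 mm with 9 equal gaps: ⌊(1484 − 8·60) / 9⌋ = 111 mm.


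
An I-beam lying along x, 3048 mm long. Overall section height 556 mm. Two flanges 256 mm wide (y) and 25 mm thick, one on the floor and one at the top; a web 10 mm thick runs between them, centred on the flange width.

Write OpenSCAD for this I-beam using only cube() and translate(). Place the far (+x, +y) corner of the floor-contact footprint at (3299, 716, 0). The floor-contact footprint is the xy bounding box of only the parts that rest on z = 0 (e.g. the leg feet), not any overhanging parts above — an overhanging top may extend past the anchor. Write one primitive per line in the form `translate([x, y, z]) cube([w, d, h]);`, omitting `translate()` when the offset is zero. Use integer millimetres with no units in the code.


translate([251, 460, 0]) cube([3048, 256, 25]);
translate([251, 583, 25]) cube([3048, 10, 506]);
translate([251, 460, 531]) cube([3048, 256, 25]);


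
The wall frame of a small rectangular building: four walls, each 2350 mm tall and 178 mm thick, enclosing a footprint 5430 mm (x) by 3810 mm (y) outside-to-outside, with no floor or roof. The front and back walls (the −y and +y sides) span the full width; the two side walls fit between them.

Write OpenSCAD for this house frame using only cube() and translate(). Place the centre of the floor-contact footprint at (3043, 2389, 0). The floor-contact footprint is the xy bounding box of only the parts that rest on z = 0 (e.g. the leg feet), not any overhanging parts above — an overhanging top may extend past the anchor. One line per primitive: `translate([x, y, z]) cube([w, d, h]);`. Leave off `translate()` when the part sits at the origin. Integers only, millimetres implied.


translate([328, 484, 0]) cube([5430, 178, 2350]);
translate([328, 4116, 0]) cube([5430, 178, 2350]);
translate([328, 662, 0]) cube([178, 3454, 2350]);
translate([5580, 662, 0]) cube([178, 3454, 2350]);


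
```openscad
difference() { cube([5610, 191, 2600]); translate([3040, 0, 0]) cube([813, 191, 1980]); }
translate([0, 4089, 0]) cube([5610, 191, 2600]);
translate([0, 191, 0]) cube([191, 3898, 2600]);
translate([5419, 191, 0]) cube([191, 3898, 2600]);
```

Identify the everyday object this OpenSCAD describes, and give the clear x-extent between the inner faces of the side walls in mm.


A single room. The interior width is 5228 mm.

Four walls enclosing a rectangle with a door in the front wall — a room. Outside width 5610 minus two 191 mm walls gives 5228 mm.


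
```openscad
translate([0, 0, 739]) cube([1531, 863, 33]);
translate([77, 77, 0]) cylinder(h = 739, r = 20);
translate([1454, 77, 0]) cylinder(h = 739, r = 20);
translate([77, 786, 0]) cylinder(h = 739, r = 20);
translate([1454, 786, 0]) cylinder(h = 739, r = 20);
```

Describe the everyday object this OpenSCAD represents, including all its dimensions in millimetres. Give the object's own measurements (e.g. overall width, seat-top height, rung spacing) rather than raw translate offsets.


A rectangular dining table. The top is 1531×863×33 mm with its upper surface at z = 772 mm. It stands on four round legs of 40 mm diameter, each leg's bounding box inset 57 mm from the nearest pair of top edges, running from the floor to the underside of the top.


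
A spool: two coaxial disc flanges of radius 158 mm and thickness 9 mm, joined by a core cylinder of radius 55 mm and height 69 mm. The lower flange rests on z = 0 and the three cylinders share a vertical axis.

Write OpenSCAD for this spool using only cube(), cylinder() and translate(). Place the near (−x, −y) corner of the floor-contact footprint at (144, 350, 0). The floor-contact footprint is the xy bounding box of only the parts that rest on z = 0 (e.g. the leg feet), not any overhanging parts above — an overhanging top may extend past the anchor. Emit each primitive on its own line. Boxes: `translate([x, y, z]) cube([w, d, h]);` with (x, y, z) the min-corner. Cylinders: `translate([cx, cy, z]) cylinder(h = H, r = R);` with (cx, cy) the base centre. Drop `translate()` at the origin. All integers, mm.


translate([302, 508, 0]) cylinder(h = 9, r = 158);
translate([302, 508, 9]) cylinder(h = 69, r = 55);
translate([302, 508, 78]) cylinder(h = 9, r = 158);


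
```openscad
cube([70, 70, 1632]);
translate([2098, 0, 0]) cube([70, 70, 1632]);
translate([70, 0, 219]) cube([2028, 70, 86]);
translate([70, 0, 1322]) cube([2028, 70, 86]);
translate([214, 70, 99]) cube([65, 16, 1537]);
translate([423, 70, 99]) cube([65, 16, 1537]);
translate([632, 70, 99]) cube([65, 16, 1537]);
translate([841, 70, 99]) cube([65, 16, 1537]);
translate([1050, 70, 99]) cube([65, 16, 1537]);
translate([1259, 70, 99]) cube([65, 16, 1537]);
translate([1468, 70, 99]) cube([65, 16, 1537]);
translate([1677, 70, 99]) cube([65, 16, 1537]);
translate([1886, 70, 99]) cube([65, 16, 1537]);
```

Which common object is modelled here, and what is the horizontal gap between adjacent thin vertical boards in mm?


A fence section. The picket gap is 144 mm.

Two posts, two rails, 9 pickets — a fence section. Span 2028 mm holds 9 pickets of 65 mm with 10 equal gaps: ⌊(2028 − 9·65) / 10⌋ = 144 mm.


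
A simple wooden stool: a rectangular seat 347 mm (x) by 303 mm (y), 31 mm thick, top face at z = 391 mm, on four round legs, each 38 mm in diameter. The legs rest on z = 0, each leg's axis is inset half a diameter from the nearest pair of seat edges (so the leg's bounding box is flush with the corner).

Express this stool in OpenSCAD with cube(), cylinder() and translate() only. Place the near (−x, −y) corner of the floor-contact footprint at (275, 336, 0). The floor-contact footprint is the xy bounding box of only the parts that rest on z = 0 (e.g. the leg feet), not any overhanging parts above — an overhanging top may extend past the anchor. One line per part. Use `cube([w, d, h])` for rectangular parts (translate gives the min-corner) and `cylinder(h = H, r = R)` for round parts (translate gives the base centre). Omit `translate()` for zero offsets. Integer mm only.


translate([275, 336, 360]) cube([347, 303, 31]);
translate([294, 355, 0]) cylinder(h = 360, r = 19);
translate([603, 355, 0]) cylinder(h = 360, r = 19);
translate([294, 620, 0]) cylinder(h = 360, r = 19);
translate([603, 620, 0]) cylinder(h = 360, r = 19);


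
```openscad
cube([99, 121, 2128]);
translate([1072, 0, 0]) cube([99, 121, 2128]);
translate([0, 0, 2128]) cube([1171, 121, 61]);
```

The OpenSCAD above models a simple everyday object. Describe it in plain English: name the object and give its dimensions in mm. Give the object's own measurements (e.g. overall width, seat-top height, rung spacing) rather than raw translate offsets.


A door frame. The clear opening is 973 mm wide and 2128 mm high. Two 99 mm wide jambs, 121 mm deep, stand either side of the opening from the floor to the top of the opening. A 61 mm thick head sits across the top of both jambs, spanning the full outside width of the frame.


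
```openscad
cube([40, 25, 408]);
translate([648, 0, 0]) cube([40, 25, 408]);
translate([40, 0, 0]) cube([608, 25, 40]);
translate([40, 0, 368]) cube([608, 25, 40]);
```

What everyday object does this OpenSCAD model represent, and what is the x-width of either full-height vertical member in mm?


A picture frame. The border width is 40 mm.

Four thin pieces enclosing a rectangular opening — a picture frame. The two full-height stiles are 408 mm tall; the top rail sits at z = 368 and is 40 mm tall, so the border above the opening is 408 − 368 = 40 mm, matching the stile x-width.


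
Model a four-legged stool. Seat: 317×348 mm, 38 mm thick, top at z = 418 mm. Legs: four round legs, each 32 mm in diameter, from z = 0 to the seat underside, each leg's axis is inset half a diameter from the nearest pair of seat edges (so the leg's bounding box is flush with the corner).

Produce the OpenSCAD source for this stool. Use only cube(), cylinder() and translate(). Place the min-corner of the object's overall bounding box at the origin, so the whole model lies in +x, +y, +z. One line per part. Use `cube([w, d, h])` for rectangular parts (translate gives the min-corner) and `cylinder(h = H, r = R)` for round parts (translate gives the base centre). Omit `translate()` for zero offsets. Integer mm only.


// leg_h = 418 - 38 = 380
translate([0, 0, 380]) cube([317, 348, 38]);
translate([16, 16, 0]) cylinder(h = 380, r = 16);
translate([301, 16, 0]) cylinder(h = 380, r = 16);
translate([16, 332, 0]) cylinder(h = 380, r = 16);
translate([301, 332, 0]) cylinder(h = 380, r = 16);


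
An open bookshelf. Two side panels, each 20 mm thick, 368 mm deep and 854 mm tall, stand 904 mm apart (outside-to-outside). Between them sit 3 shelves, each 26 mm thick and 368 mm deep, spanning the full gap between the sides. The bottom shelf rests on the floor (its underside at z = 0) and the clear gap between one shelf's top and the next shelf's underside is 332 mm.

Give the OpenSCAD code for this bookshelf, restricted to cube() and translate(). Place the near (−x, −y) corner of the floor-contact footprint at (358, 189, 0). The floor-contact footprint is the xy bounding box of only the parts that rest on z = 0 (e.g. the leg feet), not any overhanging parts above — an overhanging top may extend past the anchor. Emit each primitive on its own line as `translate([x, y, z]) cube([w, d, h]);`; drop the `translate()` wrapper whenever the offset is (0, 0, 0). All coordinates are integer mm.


translate([358, 189, 0]) cube([20, 368, 854]);
translate([1242, 189, 0]) cube([20, 368, 854]);
translate([378, 189, 0]) cube([864, 368, 26]);
translate([378, 189, 358]) cube([864, 368, 26]);
translate([378, 189, 716]) cube([864, 368, 26]);


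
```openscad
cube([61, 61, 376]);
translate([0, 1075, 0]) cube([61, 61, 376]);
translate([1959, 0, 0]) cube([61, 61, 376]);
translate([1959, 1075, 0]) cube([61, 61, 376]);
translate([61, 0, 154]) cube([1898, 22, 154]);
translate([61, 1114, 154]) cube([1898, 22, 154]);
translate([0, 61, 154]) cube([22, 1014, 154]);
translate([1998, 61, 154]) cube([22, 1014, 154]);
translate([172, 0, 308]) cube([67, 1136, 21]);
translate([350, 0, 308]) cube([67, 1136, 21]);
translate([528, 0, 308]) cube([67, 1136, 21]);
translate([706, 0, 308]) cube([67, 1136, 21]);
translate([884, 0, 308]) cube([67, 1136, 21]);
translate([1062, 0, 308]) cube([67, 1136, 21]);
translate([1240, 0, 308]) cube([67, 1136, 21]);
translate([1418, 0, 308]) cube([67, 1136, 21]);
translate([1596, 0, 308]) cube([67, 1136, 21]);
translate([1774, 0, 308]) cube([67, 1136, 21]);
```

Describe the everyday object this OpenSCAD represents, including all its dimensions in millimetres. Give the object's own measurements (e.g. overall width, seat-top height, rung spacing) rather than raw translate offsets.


A bed frame 2020 mm long (x) by 1136 mm wide (y). Four 61×61 mm corner posts, 376 mm tall, at the corners of the footprint. Four rails of 22 mm thickness and 154 mm height run between adjacent posts with their undersides at z = 154 mm, their outer faces flush with the outside of the frame (the two x-running rails run between the posts' inner faces; the two y-running rails run between the posts' inner faces). 10 slats, each 67 mm wide (x) and 21 mm thick, lie across the top of the two x-running rails, running the full 1136 mm width of the frame in y; along x they sit between the end posts with a 111 mm gap after the −x posts and between neighbouring slats, leaving 118 mm before the +x posts.


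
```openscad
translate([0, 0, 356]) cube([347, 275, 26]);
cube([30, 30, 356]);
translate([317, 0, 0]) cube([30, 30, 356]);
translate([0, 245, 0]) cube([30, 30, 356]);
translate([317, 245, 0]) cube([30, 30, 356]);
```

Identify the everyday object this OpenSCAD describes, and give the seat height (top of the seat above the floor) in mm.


A stool. The seat height is 382 mm.

A 347×275×26 slab at z = 356 on four corner posts — a stool. The seat top is 356 + 26 = 382 mm.


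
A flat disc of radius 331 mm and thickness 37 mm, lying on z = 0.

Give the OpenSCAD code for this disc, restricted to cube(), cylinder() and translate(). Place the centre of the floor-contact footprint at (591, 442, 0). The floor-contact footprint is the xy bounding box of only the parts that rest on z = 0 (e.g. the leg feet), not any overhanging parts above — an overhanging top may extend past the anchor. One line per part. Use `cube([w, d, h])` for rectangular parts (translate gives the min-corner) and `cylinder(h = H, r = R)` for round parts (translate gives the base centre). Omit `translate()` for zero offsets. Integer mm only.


translate([591, 442, 0]) cylinder(h = 37, r = 331);


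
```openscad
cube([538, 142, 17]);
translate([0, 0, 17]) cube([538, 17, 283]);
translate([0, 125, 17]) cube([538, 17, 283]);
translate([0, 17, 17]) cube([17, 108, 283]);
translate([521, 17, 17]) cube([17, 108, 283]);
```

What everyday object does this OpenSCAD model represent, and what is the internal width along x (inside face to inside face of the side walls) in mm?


An open box. The internal width is 504 mm.

A 538×142 base slab with four walls standing on it — an open box. The base is 538 mm wide and the walls are 17 mm thick, so the internal width is 538 − 2 × 17 = 504 mm.


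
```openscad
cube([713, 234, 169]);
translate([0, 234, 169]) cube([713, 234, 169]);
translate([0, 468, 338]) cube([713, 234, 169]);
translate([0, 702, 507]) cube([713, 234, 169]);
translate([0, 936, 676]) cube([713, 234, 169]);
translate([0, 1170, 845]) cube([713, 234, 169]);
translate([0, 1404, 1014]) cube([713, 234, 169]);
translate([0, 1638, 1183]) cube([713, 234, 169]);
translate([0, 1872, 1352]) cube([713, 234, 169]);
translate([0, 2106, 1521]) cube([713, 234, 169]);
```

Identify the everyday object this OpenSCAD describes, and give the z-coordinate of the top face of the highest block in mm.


A staircase. The total rise is 1690 mm.

10 identical blocks, each offset up and back from the previous — a staircase. Each step is 169 mm tall and there are 10 of them, so the total rise is 10 × 169 = 1690 mm.


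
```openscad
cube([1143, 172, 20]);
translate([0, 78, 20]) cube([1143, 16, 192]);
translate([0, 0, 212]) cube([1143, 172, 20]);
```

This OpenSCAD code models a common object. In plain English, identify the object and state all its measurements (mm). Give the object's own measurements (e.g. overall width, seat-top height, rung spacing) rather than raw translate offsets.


An I-beam lying along x, 1143 mm long. Overall section height 232 mm. Two flanges 172 mm wide (y) and 20 mm thick, one on the floor and one at the top; a web 16 mm thick runs between them, centred on the flange width.


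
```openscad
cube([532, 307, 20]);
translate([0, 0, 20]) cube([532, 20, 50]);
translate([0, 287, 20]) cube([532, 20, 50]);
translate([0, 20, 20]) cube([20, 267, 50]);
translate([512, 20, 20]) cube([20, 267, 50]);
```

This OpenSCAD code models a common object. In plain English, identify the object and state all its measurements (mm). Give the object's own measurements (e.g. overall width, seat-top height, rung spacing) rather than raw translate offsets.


An open-topped rectangular box: outside dimensions 532×307×70 mm, with a uniform wall and base thickness of 20 mm. The base is a full 532×307 slab on the floor; four walls sit on top of the base. The front and back walls (the −y and +y sides) span the full width; the two side walls fit between them.


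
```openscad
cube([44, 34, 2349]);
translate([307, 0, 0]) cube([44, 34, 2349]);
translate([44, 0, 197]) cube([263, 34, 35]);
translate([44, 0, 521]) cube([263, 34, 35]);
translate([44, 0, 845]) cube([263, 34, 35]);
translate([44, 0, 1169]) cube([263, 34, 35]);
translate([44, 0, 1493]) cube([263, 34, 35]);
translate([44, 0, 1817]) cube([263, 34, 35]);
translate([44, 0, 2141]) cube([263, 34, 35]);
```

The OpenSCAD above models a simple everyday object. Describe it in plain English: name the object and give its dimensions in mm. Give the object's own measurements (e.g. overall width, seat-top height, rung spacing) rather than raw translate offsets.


A straight ladder. Two 44×34 mm vertical rails, 2349 mm tall, stand 351 mm apart (outside-to-outside) with their front faces coplanar on the −y side. 7 rungs, each 34 mm deep and 35 mm tall, span between the inner faces of the rails, front faces flush with the rails. The lowest rung's underside is at z = 197 mm and rungs are spaced 324 mm apart (underside to underside).


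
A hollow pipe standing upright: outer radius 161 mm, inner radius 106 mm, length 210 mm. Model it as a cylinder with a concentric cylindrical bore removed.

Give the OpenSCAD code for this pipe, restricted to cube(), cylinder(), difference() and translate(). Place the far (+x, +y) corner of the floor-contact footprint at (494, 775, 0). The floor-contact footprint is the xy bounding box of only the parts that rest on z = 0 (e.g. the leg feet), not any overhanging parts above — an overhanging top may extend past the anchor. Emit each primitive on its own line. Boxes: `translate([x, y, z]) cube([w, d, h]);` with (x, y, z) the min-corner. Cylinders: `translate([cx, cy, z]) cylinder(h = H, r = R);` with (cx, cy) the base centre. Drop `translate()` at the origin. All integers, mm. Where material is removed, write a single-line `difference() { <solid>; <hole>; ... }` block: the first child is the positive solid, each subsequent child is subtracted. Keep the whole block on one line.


difference() { translate([333, 614, 0]) cylinder(h = 210, r = 161); translate([333, 614, 0]) cylinder(h = 210, r = 106); }


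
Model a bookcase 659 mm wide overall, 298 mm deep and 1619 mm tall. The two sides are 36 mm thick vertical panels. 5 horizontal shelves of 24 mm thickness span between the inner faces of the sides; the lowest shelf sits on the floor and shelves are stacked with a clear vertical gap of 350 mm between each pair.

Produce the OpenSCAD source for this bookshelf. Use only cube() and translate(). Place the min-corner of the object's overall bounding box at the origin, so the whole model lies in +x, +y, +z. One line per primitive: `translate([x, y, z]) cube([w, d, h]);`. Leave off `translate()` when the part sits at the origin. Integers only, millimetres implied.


cube([36, 298, 1619]);
translate([623, 0, 0]) cube([36, 298, 1619]);
translate([36, 0, 0]) cube([587, 298, 24]);
translate([36, 0, 374]) cube([587, 298, 24]);
translate([36, 0, 748]) cube([587, 298, 24]);
translate([36, 0, 1122]) cube([587, 298, 24]);
translate([36, 0, 1496]) cube([587, 298, 24]);


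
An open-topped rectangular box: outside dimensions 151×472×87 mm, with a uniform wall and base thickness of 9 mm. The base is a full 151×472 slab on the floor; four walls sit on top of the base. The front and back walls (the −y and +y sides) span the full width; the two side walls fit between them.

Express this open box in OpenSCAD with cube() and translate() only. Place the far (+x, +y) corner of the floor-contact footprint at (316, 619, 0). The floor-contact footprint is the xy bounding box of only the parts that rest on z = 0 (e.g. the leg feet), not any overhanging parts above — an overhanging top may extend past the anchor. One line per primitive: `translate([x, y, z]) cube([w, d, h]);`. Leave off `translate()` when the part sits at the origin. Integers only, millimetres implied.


translate([165, 147, 0]) cube([151, 472, 9]);
translate([165, 147, 9]) cube([151, 9, 78]);
translate([165, 610, 9]) cube([151, 9, 78]);
translate([165, 156, 9]) cube([9, 454, 78]);
translate([307, 156, 9]) cube([9, 454, 78]);


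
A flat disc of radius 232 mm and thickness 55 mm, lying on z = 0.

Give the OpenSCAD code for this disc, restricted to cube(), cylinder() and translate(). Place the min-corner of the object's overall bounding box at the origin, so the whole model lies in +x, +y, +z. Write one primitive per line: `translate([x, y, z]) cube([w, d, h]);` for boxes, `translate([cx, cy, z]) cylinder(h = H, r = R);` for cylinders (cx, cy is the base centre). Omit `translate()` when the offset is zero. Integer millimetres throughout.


translate([232, 232, 0]) cylinder(h = 55, r = 232);


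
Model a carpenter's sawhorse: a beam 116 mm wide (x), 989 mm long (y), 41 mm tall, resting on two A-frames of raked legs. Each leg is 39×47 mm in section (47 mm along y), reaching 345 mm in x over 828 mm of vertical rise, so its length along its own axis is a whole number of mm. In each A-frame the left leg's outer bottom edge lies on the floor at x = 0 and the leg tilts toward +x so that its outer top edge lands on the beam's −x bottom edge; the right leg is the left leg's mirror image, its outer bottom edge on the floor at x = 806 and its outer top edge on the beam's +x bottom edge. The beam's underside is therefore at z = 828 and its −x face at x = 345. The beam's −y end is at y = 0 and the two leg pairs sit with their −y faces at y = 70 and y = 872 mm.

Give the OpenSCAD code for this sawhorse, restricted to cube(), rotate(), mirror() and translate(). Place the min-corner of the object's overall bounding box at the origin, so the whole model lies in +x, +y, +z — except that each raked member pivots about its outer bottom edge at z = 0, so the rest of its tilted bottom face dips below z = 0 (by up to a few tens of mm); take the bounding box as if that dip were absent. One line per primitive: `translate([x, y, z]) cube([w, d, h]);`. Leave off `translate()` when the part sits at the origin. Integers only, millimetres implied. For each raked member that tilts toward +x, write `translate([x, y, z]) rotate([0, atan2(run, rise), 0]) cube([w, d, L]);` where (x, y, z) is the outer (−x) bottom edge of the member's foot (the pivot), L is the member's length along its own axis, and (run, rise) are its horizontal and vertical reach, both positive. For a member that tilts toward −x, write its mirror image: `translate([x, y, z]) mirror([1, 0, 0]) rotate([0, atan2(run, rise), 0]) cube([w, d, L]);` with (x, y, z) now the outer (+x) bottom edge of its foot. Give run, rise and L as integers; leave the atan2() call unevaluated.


translate([345, 0, 828]) cube([116, 989, 41]);
translate([0, 70, 0]) rotate([0, atan2(345, 828), 0]) cube([39, 47, 897]);
translate([806, 70, 0]) mirror([1, 0, 0]) rotate([0, atan2(345, 828), 0]) cube([39, 47, 897]);
translate([0, 872, 0]) rotate([0, atan2(345, 828), 0]) cube([39, 47, 897]);
translate([806, 872, 0]) mirror([1, 0, 0]) rotate([0, atan2(345, 828), 0]) cube([39, 47, 897]);


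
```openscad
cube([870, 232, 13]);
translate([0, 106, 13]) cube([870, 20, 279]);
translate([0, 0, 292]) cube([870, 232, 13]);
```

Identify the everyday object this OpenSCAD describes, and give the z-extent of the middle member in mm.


An I-beam. The web height is 279 mm.

Two wide flanges with a thin centred web — an I-beam. Overall 305 mm minus two 13 mm flanges gives a web of 305 − 2·13 = 279 mm.


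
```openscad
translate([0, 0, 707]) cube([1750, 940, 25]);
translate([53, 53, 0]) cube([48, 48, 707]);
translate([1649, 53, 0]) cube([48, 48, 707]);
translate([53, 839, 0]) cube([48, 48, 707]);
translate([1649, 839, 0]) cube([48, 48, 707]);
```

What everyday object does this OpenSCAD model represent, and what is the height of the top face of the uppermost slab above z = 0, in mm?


A table. The table height is 732 mm.

A 1750×940×25 slab sits at z = 707 on four 48 mm square posts — a table. The top surface is at 707 + 25 = 732 mm.


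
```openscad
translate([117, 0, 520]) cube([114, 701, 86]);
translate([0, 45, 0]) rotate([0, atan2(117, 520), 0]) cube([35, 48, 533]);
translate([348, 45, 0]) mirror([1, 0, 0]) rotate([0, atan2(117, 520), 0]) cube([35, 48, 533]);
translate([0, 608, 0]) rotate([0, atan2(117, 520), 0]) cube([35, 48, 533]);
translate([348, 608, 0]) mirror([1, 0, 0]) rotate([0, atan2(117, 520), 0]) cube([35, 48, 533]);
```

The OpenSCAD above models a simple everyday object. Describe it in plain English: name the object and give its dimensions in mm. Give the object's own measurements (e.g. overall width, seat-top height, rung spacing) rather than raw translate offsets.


A sawhorse. A 114×701×86 mm beam (x, y, z) sits on two A-frame leg pairs. Each pair is two raked legs of 35×48 mm section (48 mm along y) splaying symmetrically in x. Each leg rises 520 mm vertically over 117 mm of horizontal reach and is 533 mm long along its own axis. Every leg's outer bottom edge rests on the floor and its outer top edge meets a bottom edge of the beam — the left legs (tilting toward +x) meet the beam's −x bottom edge, the right legs (their mirror images, tilting toward −x) meet its +x bottom edge — so the leg tops tuck under the beam, the beam's underside is 520 mm above the floor, and the feet are 348 mm apart outside-to-outside with the beam centred between them. The two leg pairs are set in 45 mm from either end of the beam.


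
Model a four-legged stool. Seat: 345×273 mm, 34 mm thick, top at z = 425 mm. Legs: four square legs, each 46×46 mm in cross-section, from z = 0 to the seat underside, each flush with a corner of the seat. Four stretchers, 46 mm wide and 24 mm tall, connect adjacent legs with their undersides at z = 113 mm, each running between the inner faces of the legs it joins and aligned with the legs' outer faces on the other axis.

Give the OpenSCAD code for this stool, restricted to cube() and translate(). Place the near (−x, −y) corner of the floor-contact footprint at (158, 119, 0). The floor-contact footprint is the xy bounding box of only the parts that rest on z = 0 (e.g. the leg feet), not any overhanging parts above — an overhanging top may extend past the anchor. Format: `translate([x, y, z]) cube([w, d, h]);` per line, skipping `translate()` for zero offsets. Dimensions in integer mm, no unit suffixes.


// leg_h = 425 - 34 = 391
// stretcher span = 345 - 2*46 = 253
translate([158, 119, 391]) cube([345, 273, 34]);
translate([158, 119, 0]) cube([46, 46, 391]);
translate([457, 119, 0]) cube([46, 46, 391]);
translate([158, 346, 0]) cube([46, 46, 391]);
translate([457, 346, 0]) cube([46, 46, 391]);
translate([204, 119, 113]) cube([253, 46, 24]);
translate([204, 346, 113]) cube([253, 46, 24]);
translate([158, 165, 113]) cube([46, 181, 24]);
translate([457, 165, 113]) cube([46, 181, 24]);


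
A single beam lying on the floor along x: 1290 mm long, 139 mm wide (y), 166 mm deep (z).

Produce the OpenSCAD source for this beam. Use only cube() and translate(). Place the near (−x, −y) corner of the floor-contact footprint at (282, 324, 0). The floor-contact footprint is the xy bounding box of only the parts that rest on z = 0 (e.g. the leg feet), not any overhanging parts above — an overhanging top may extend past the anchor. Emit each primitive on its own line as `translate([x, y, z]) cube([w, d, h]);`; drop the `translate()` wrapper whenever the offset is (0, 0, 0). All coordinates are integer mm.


translate([282, 324, 0]) cube([1290, 139, 166]);


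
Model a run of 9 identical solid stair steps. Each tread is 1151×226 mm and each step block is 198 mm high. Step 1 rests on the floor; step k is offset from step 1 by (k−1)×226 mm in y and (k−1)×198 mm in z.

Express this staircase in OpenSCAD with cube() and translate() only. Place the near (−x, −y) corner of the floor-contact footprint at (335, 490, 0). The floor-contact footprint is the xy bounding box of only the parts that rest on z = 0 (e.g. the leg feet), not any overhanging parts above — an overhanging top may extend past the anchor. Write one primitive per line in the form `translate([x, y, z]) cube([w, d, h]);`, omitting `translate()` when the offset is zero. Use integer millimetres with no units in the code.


translate([335, 490, 0]) cube([1151, 226, 198]);
translate([335, 716, 198]) cube([1151, 226, 198]);
translate([335, 942, 396]) cube([1151, 226, 198]);
translate([335, 1168, 594]) cube([1151, 226, 198]);
translate([335, 1394, 792]) cube([1151, 226, 198]);
translate([335, 1620, 990]) cube([1151, 226, 198]);
translate([335, 1846, 1188]) cube([1151, 226, 198]);
translate([335, 2072, 1386]) cube([1151, 226, 198]);
translate([335, 2298, 1584]) cube([1151, 226, 198]);


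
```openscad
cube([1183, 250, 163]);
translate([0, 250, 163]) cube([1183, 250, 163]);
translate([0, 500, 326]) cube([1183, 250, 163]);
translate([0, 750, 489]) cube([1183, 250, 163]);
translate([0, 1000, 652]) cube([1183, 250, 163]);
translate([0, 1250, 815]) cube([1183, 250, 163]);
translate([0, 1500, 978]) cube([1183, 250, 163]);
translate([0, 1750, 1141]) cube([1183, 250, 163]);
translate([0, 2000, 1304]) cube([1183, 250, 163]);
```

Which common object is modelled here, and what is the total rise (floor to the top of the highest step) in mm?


A staircase. The total rise is 1467 mm.

9 identical blocks, each offset up and back from the previous — a staircase. Each step is 163 mm tall and there are 9 of them, so the total rise is 9 × 163 = 1467 mm.


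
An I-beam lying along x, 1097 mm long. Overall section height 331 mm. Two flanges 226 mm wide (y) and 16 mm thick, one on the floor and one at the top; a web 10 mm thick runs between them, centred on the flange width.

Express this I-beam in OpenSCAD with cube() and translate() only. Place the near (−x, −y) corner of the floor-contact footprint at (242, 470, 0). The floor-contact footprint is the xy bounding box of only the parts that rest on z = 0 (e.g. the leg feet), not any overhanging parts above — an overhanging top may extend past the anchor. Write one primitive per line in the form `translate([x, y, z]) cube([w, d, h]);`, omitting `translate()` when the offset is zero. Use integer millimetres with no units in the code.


translate([242, 470, 0]) cube([1097, 226, 16]);
translate([242, 578, 16]) cube([1097, 10, 299]);
translate([242, 470, 315]) cube([1097, 226, 16]);


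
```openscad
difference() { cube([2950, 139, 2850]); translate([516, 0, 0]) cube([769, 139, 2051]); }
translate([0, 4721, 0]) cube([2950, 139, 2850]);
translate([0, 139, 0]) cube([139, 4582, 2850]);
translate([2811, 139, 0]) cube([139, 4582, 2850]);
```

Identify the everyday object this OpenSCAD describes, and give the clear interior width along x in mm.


A single room. The interior width is 2672 mm.

Four walls enclosing a rectangle with a door in the front wall — a room. Outside width 2950 minus two 139 mm walls gives 2672 mm.


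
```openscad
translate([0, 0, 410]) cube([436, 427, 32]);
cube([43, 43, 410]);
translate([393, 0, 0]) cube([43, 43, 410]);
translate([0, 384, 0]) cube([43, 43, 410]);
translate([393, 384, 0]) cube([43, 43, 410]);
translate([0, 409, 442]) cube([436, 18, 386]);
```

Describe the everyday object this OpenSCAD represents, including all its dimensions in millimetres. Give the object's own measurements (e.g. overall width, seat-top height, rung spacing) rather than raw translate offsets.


A chair. The seat is a 436×427×32 mm slab with its top at z = 442 mm, on four 43×43 mm corner legs (flush with the seat edges, standing on z = 0). A flat backrest 18 mm thick, 386 mm tall, spans the full seat width and rises from the seat top along its +y edge, rear face flush with the rear of the seat.


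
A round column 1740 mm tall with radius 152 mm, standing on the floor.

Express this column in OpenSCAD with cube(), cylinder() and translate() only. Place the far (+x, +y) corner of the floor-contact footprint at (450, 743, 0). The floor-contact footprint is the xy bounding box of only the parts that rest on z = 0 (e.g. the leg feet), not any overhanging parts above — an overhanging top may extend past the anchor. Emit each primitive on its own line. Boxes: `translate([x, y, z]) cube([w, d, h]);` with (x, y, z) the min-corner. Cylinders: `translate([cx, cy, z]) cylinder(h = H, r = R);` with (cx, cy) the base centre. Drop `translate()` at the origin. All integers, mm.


translate([298, 591, 0]) cylinder(h = 1740, r = 152);


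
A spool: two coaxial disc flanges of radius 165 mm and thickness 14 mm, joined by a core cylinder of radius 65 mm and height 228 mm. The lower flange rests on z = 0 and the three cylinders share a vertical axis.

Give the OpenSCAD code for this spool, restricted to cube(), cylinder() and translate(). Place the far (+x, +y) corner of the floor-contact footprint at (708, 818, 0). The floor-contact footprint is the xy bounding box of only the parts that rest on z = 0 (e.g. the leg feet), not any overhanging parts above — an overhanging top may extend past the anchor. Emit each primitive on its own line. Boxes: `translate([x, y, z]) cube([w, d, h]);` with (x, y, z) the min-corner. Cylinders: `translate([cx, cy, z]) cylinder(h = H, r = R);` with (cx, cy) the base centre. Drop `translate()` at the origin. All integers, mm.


translate([543, 653, 0]) cylinder(h = 14, r = 165);
translate([543, 653, 14]) cylinder(h = 228, r = 65);
translate([543, 653, 242]) cylinder(h = 14, r = 165);


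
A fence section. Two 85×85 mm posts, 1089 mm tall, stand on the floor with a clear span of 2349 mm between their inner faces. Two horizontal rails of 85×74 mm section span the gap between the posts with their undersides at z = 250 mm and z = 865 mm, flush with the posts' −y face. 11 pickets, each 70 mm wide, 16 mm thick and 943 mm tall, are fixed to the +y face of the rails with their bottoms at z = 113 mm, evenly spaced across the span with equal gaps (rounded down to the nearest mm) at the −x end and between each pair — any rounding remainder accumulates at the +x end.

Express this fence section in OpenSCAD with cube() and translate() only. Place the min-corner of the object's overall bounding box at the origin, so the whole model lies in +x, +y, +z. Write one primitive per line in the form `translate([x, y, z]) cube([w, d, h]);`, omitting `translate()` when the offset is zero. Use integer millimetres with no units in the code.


cube([85, 85, 1089]);
translate([2434, 0, 0]) cube([85, 85, 1089]);
translate([85, 0, 250]) cube([2349, 85, 74]);
translate([85, 0, 865]) cube([2349, 85, 74]);
translate([216, 85, 113]) cube([70, 16, 943]);
translate([417, 85, 113]) cube([70, 16, 943]);
translate([618, 85, 113]) cube([70, 16, 943]);
translate([819, 85, 113]) cube([70, 16, 943]);
translate([1020, 85, 113]) cube([70, 16, 943]);
translate([1221, 85, 113]) cube([70, 16, 943]);
translate([1422, 85, 113]) cube([70, 16, 943]);
translate([1623, 85, 113]) cube([70, 16, 943]);
translate([1824, 85, 113]) cube([70, 16, 943]);
translate([2025, 85, 113]) cube([70, 16, 943]);
translate([2226, 85, 113]) cube([70, 16, 943]);
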